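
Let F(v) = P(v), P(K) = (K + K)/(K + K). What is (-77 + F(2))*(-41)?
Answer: 3116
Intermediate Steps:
P(K) = 1 (P(K) = (2*K)/((2*K)) = (2*K)*(1/(2*K)) = 1)
F(v) = 1
(-77 + F(2))*(-41) = (-77 + 1)*(-41) = -76*(-41) = 3116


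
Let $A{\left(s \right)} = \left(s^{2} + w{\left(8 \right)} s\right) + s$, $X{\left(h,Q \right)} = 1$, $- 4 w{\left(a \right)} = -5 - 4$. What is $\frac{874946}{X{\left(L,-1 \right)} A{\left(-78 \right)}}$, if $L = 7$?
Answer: $\frac{1749892}{11661} \approx 150.06$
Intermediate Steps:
$w{\left(a \right)} = \frac{9}{4}$ ($w{\left(a \right)} = - \frac{-5 - 4}{4} = \left(- \frac{1}{4}\right) \left(-9\right) = \frac{9}{4}$)
$A{\left(s \right)} = s^{2} + \frac{13 s}{4}$ ($A{\left(s \right)} = \left(s^{2} + \frac{9 s}{4}\right) + s = s^{2} + \frac{13 s}{4}$)
$\frac{874946}{X{\left(L,-1 \right)} A{\left(-78 \right)}} = \frac{874946}{1 \cdot \frac{1}{4} \left(-78\right) \left(13 + 4 \left(-78\right)\right)} = \frac{874946}{1 \cdot \frac{1}{4} \left(-78\right) \left(13 - 312\right)} = \frac{874946}{1 \cdot \frac{1}{4} \left(-78\right) \left(-299\right)} = \frac{874946}{1 \cdot \frac{11661}{2}} = \frac{874946}{\frac{11661}{2}} = 874946 \cdot \frac{2}{11661} = \frac{1749892}{11661}$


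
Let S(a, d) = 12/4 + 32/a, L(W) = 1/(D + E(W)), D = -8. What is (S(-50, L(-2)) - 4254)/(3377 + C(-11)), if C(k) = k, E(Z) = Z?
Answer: -106291/84150 ≈ -1.2631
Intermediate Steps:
L(W) = 1/(-8 + W)
S(a, d) = 3 + 32/a (S(a, d) = 12*(¼) + 32/a = 3 + 32/a)
(S(-50, L(-2)) - 4254)/(3377 + C(-11)) = ((3 + 32/(-50)) - 4254)/(3377 - 11) = ((3 + 32*(-1/50)) - 4254)/3366 = ((3 - 16/25) - 4254)*(1/3366) = (59/25 - 4254)*(1/3366) = -106291/25*1/3366 = -106291/84150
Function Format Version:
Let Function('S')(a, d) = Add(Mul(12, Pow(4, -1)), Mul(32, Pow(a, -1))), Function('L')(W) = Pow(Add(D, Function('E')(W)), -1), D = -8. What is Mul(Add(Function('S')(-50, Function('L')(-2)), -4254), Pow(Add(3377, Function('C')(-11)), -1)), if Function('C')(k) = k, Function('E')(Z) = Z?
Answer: Rational(-106291, 84150) ≈ -1.2631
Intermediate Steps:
Function('L')(W) = Pow(Add(-8, W), -1)
Function('S')(a, d) = Add(3, Mul(32, Pow(a, -1))) (Function('S')(a, d) = Add(Mul(12, Rational(1, 4)), Mul(32, Pow(a, -1))) = Add(3, Mul(32, Pow(a, -1))))
Mul(Add(Function('S')(-50, Function('L')(-2)), -4254), Pow(Add(3377, Function('C')(-11)), -1)) = Mul(Add(Add(3, Mul(32, Pow(-50, -1))), -4254), Pow(Add(3377, -11), -1)) = Mul(Add(Add(3, Mul(32, Rational(-1, 50))), -4254), Pow(3366, -1)) = Mul(Add(Add(3, Rational(-16, 25)), -4254), Rational(1, 3366)) = Mul(Add(Rational(59, 25), -4254), Rational(1, 3366)) = Mul(Rational(-106291, 25), Rational(1, 3366)) = Rational(-106291, 84150)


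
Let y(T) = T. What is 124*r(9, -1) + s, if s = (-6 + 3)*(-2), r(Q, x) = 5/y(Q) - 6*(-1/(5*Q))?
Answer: 4114/45 ≈ 91.422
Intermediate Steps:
r(Q, x) = 31/(5*Q) (r(Q, x) = 5/Q - 6*(-1/(5*Q)) = 5/Q - (-6)/(5*Q) = 5/Q + 6/(5*Q) = 31/(5*Q))
s = 6 (s = -3*(-2) = 6)
124*r(9, -1) + s = 124*((31/5)/9) + 6 = 124*((31/5)*(⅑)) + 6 = 124*(31/45) + 6 = 3844/45 + 6 = 4114/45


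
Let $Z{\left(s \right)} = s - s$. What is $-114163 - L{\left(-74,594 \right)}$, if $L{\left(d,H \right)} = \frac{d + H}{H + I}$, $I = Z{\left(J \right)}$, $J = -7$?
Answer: $- \frac{33906671}{297} \approx -1.1416 \cdot 10^{5}$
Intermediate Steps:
$Z{\left(s \right)} = 0$
$I = 0$
$L{\left(d,H \right)} = \frac{H + d}{H}$ ($L{\left(d,H \right)} = \frac{d + H}{H + 0} = \frac{H + d}{H}$)
$-114163 - L{\left(-74,594 \right)} = -114163 - \frac{594 - 74}{594} = -114163 - \frac{1}{594} \cdot 520 = -114163 - \frac{260}{297} = - \frac{33906671}{297}$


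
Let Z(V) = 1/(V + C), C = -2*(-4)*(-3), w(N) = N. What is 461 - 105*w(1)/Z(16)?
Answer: 1301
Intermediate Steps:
C = -24 (C = 8*(-3) = -24)
Z(V) = 1/(-24 + V) (Z(V) = 1/(V - 24) = 1/(-24 + V))
461 - 105*w(1)/Z(16) = 461 - 105/(1/(-24 + 16)) = 461 - 105/(1/(-8)) = 461 - 105/(-⅛) = 461 - 105*(-8) = 461 + 840 = 1301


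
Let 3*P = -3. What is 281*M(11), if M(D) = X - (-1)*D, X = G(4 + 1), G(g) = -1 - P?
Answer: 3091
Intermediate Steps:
P = -1 (P = (1/3)*(-3) = -1)
G(g) = 0 (G(g) = -1 - 1*(-1) = -1 + 1 = 0)
X = 0
M(D) = D (M(D) = 0 - (-1)*D = 0 + D = D)
281*M(11) = 281*11 = 3091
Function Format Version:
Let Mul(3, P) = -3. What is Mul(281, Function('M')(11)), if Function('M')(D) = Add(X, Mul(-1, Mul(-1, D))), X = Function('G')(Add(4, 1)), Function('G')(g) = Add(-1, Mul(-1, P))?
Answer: 3091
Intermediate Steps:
P = -1 (P = Mul(Rational(1, 3), -3) = -1)
Function('G')(g) = 0 (Function('G')(g) = Add(-1, Mul(-1, -1)) = Add(-1, 1) = 0)
X = 0
Function('M')(D) = D (Function('M')(D) = Add(0, Mul(-1, Mul(-1, D))) = Add(0, D) = D)
Mul(281, Function('M')(11)) = Mul(281, 11) = 3091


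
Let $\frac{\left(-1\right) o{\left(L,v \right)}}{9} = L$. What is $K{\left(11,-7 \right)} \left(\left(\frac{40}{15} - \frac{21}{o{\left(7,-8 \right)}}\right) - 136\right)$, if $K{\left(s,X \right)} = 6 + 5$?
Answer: $-1463$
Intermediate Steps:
$K{\left(s,X \right)} = 11$
$o{\left(L,v \right)} = - 9 L$
$K{\left(11,-7 \right)} \left(\left(\frac{40}{15} - \frac{21}{o{\left(7,-8 \right)}}\right) - 136\right) = 11 \left(\left(\frac{40}{15} - \frac{21}{\left(-9\right) 7}\right) - 136\right) = 11 \left(\left(40 \cdot \frac{1}{15} - \frac{21}{-63}\right) - 136\right) = 11 \left(\left(\frac{8}{3} - - \frac{1}{3}\right) - 136\right) = 11 \left(\left(\frac{8}{3} + \frac{1}{3}\right) - 136\right) = 11 \left(3 - 136\right) = 11 \left(-133\right) = -1463$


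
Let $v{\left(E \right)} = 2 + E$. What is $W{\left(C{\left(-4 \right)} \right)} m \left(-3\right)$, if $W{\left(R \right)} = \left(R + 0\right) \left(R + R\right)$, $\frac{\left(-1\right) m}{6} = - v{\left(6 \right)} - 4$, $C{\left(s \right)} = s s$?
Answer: $-110592$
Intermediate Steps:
$C{\left(s \right)} = s^{2}$
$m = 72$ ($m = - 6 \left(- (2 + 6) - 4\right) = - 6 \left(\left(-1\right) 8 - 4\right) = - 6 \left(-8 - 4\right) = \left(-6\right) \left(-12\right) = 72$)
$W{\left(R \right)} = 2 R^{2}$ ($W{\left(R \right)} = R 2 R = 2 R^{2}$)
$W{\left(C{\left(-4 \right)} \right)} m \left(-3\right) = 2 \left(\left(-4\right)^{2}\right)^{2} \cdot 72 \left(-3\right) = 2 \cdot 16^{2} \cdot 72 \left(-3\right) = 2 \cdot 256 \cdot 72 \left(-3\right) = 512 \cdot 72 \left(-3\right) = 36864 \left(-3\right) = -110592$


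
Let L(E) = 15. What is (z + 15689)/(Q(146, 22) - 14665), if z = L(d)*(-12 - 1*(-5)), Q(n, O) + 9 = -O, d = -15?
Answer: -1948/1837 ≈ -1.0604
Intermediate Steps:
Q(n, O) = -9 - O
z = -105 (z = 15*(-12 - 1*(-5)) = 15*(-12 + 5) = 15*(-7) = -105)
(z + 15689)/(Q(146, 22) - 14665) = (-105 + 15689)/((-9 - 1*22) - 14665) = 15584/((-9 - 22) - 14665) = 15584/(-31 - 14665) = 15584/(-14696) = 15584*(-1/14696) = -1948/1837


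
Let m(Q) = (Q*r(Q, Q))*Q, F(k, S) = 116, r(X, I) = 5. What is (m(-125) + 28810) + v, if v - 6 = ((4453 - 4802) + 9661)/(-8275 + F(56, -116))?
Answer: 872522307/8159 ≈ 1.0694e+5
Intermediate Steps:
v = 39642/8159 (v = 6 + ((4453 - 4802) + 9661)/(-8275 + 116) = 6 + (-349 + 9661)/(-8159) = 6 + 9312*(-1/8159) = 6 - 9312/8159 = 39642/8159 ≈ 4.8587)
m(Q) = 5*Q**2 (m(Q) = (Q*5)*Q = (5*Q)*Q = 5*Q**2)
(m(-125) + 28810) + v = (5*(-125)**2 + 28810) + 39642/8159 = (5*15625 + 28810) + 39642/8159 = (78125 + 28810) + 39642/8159 = 106935 + 39642/8159 = 872522307/8159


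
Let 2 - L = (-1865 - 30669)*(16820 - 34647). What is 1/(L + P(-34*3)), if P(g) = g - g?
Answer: -1/579983616 ≈ -1.7242e-9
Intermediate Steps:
P(g) = 0
L = -579983616 (L = 2 - (-1865 - 30669)*(16820 - 34647) = 2 - (-32534)*(-17827) = 2 - 1*579983618 = 2 - 579983618 = -579983616)
1/(L + P(-34*3)) = 1/(-579983616 + 0) = 1/(-579983616) = -1/579983616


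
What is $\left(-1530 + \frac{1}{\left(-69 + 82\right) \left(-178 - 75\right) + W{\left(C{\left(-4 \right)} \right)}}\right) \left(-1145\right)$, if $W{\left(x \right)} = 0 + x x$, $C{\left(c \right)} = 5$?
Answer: $\frac{5718039545}{3264} \approx 1.7519 \cdot 10^{6}$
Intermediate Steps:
$W{\left(x \right)} = x^{2}$ ($W{\left(x \right)} = 0 + x^{2} = x^{2}$)
$\left(-1530 + \frac{1}{\left(-69 + 82\right) \left(-178 - 75\right) + W{\left(C{\left(-4 \right)} \right)}}\right) \left(-1145\right) = \left(-1530 + \frac{1}{\left(-69 + 82\right) \left(-178 - 75\right) + 5^{2}}\right) \left(-1145\right) = \left(-1530 + \frac{1}{13 \left(-253\right) + 25}\right) \left(-1145\right) = \left(-1530 + \frac{1}{-3289 + 25}\right) \left(-1145\right) = \left(-1530 + \frac{1}{-3264}\right) \left(-1145\right) = \left(-1530 - \frac{1}{3264}\right) \left(-1145\right) = \left(- \frac{4993921}{3264}\right) \left(-1145\right) = \frac{5718039545}{3264}$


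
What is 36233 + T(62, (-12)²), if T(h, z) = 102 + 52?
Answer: 36387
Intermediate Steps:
T(h, z) = 154
36233 + T(62, (-12)²) = 36233 + 154 = 36387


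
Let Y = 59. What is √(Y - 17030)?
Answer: I*√16971 ≈ 130.27*I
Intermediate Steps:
√(Y - 17030) = √(59 - 17030) = √(-16971) = I*√16971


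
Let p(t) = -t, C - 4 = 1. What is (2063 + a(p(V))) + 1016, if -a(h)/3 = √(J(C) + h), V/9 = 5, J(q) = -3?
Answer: 3079 - 12*I*√3 ≈ 3079.0 - 20.785*I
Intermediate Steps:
C = 5 (C = 4 + 1 = 5)
V = 45 (V = 9*5 = 45)
a(h) = -3*√(-3 + h)
(2063 + a(p(V))) + 1016 = (2063 - 3*√(-3 - 1*45)) + 1016 = (2063 - 3*√(-3 - 45)) + 1016 = (2063 - 12*I*√3) + 1016 = 3079 - 12*I*√3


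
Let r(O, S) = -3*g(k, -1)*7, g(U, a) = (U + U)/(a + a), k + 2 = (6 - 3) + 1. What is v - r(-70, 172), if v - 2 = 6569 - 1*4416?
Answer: 2113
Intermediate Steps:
k = 2 (k = -2 + ((6 - 3) + 1) = -2 + (3 + 1) = -2 + 4 = 2)
g(U, a) = U/a (g(U, a) = (2*U)/((2*a)) = (2*U)*(1/(2*a)) = U/a)
r(O, S) = 42 (r(O, S) = -6/(-1)*7 = -6*(-1)*7 = -3*(-2)*7 = 6*7 = 42)
v = 2155 (v = 2 + (6569 - 1*4416) = 2 + (6569 - 4416) = 2 + 2153 = 2155)
v - r(-70, 172) = 2155 - 1*42 = 2155 - 42 = 2113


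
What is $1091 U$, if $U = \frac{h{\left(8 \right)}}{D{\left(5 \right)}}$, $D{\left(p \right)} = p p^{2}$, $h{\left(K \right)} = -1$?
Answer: $- \frac{1091}{125} \approx -8.728$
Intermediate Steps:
$D{\left(p \right)} = p^{3}$
$U = - \frac{1}{125}$ ($U = - \frac{1}{5^{3}} = - \frac{1}{125} \approx -0.008$)
$1091 U = 1091 \left(- \frac{1}{125}\right) = - \frac{1091}{125}$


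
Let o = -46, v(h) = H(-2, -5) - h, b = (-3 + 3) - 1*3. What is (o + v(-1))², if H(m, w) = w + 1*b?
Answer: 2809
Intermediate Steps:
b = -3 (b = 0 - 3 = -3)
H(m, w) = -3 + w (H(m, w) = w + 1*(-3) = w - 3 = -3 + w)
v(h) = -8 - h (v(h) = (-3 - 5) - h = -8 - h)
(o + v(-1))² = (-46 + (-8 - 1*(-1)))² = (-46 + (-8 + 1))² = (-46 - 7)² = (-53)² = 2809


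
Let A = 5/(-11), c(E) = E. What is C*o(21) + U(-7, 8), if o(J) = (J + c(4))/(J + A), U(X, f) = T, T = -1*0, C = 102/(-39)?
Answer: -4675/1469 ≈ -3.1824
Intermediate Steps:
C = -34/13 (C = 102*(-1/39) = -34/13 ≈ -2.6154)
T = 0
U(X, f) = 0
A = -5/11 (A = 5*(-1/11) = -5/11 ≈ -0.45455)
o(J) = (4 + J)/(-5/11 + J) (o(J) = (J + 4)/(J - 5/11) = (4 + J)/(-5/11 + J))
C*o(21) + U(-7, 8) = -374*(4 + 21)/(13*(-5 + 11*21)) + 0 = -374*25/(13*(-5 + 231)) + 0 = -374*25/(13*226) + 0 = -34/13*275/226 + 0 = -4675/1469 + 0 = -4675/1469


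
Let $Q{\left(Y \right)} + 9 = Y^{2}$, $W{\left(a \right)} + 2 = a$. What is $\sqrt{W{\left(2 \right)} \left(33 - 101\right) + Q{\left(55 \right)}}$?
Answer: $2 \sqrt{754} \approx 54.918$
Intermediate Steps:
$W{\left(a \right)} = -2 + a$
$Q{\left(Y \right)} = -9 + Y^{2}$
$\sqrt{W{\left(2 \right)} \left(33 - 101\right) + Q{\left(55 \right)}} = \sqrt{\left(-2 + 2\right) \left(33 - 101\right) - \left(9 - 55^{2}\right)} = \sqrt{0 \left(-68\right) + \left(-9 + 3025\right)} = \sqrt{0 + 3016} = \sqrt{3016} = 2 \sqrt{754}$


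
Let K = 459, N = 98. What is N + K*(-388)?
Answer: -177994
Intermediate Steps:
N + K*(-388) = 98 + 459*(-388) = 98 - 178092 = -177994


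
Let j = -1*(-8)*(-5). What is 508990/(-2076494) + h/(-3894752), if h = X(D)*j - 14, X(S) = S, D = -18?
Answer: -495963956311/2021857289872 ≈ -0.24530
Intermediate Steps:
j = -40 (j = 8*(-5) = -40)
h = 706 (h = -18*(-40) - 14 = 720 - 14 = 706)
508990/(-2076494) + h/(-3894752) = 508990/(-2076494) + 706/(-3894752) = 508990*(-1/2076494) + 706*(-1/3894752) = -254495/1038247 - 353/1947376 = -495963956311/2021857289872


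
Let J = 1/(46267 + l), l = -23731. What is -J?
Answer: -1/22536 ≈ -4.4373e-5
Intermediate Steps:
J = 1/22536 (J = 1/(46267 - 23731) = 1/22536 ≈ 4.4373e-5)
-J = -1*1/22536 = -1/22536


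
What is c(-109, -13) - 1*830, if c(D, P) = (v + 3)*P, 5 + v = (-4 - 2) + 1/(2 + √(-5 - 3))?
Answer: (-726*√2 + 1465*I/2)/(√2 - I) ≈ -728.17 + 3.0641*I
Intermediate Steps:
v = -11 + 1/(2 + 2*I*√2) (v = -5 + ((-4 - 2) + 1/(2 + √(-5 - 3))) = -5 + (-6 + 1/(2 + √(-8))) = -5 + (-6 + 1/(2 + 2*I*√2)) = -11 + 1/(2 + 2*I*√2) ≈ -10.833 - 0.2357*I)
c(D, P) = P*(3 + (-11*√2 + 21*I/2)/(√2 - I)) (c(D, P) = ((-11*√2 + 21*I/2)/(√2 - I) + 3)*P = (3 + (-11*√2 + 21*I/2)/(√2 - I))*P = P*(3 + (-11*√2 + 21*I/2)/(√2 - I)))
c(-109, -13) - 1*830 = (½)*(-13)*(-16*√2 + 15*I)/(√2 - I) - 1*830 = -13*(-16*√2 + 15*I)/(2*(√2 - I)) - 830 = -830 - 13*(-16*√2 + 15*I)/(2*(√2 - I))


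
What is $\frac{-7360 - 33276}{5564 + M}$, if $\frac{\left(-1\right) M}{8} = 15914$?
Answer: $\frac{10159}{30437} \approx 0.33377$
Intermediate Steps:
$M = -127312$ ($M = \left(-8\right) 15914 = -127312$)
$\frac{-7360 - 33276}{5564 + M} = \frac{-7360 - 33276}{5564 - 127312} = - \frac{40636}{-121748} = \left(-40636\right) \left(- \frac{1}{121748}\right) = \frac{10159}{30437}$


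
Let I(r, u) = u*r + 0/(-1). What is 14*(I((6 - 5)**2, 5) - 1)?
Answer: 56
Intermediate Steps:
I(r, u) = r*u (I(r, u) = r*u + 0*(-1) = r*u + 0 = r*u)
14*(I((6 - 5)**2, 5) - 1) = 14*((6 - 5)**2*5 - 1) = 14*(1**2*5 - 1) = 14*(1*5 - 1) = 14*(5 - 1) = 14*4 = 56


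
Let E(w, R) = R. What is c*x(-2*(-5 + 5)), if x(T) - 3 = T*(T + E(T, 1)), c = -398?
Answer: -1194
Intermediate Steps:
x(T) = 3 + T*(1 + T) (x(T) = 3 + T*(T + 1) = 3 + T*(1 + T))
c*x(-2*(-5 + 5)) = -398*(3 - 2*(-5 + 5) + (-2*(-5 + 5))**2) = -398*(3 - 2*0 + (-2*0)**2) = -398*(3 + 0 + 0**2) = -398*(3 + 0 + 0) = -398*3 = -1194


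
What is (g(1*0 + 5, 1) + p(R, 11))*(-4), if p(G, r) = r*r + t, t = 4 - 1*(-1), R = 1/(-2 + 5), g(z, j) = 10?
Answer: -544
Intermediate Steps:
R = ⅓ (R = 1/3 = ⅓ ≈ 0.33333)
t = 5 (t = 4 + 1 = 5)
p(G, r) = 5 + r² (p(G, r) = r*r + 5 = r² + 5 = 5 + r²)
(g(1*0 + 5, 1) + p(R, 11))*(-4) = (10 + (5 + 11²))*(-4) = (10 + (5 + 121))*(-4) = (10 + 126)*(-4) = 136*(-4) = -544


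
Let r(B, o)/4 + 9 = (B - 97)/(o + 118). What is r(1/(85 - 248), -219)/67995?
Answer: -105884/223880337 ≈ -0.00047295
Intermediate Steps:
r(B, o) = -36 + 4*(-97 + B)/(118 + o) (r(B, o) = -36 + 4*((B - 97)/(o + 118)) = -36 + 4*((-97 + B)/(118 + o)) = -36 + 4*(-97 + B)/(118 + o))
r(1/(85 - 248), -219)/67995 = (4*(-1159 + 1/(85 - 248) - 9*(-219))/(118 - 219))/67995 = (4*(-1159 + 1/(-163) + 1971)/(-101))*(1/67995) = (4*(-1/101)*(-1159 - 1/163 + 1971))*(1/67995) = (4*(-1/101)*(132355/163))*(1/67995) = -529420/16463*1/67995 = -105884/223880337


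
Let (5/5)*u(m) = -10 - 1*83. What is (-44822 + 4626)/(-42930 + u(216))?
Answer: 40196/43023 ≈ 0.93429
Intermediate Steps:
u(m) = -93 (u(m) = -10 - 1*83 = -10 - 83 = -93)
(-44822 + 4626)/(-42930 + u(216)) = (-44822 + 4626)/(-42930 - 93) = -40196/(-43023) = -40196*(-1/43023) = 40196/43023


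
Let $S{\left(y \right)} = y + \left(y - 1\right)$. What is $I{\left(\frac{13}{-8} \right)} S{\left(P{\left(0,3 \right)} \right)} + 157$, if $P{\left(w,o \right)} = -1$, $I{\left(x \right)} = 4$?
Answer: $145$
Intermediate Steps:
$S{\left(y \right)} = -1 + 2 y$ ($S{\left(y \right)} = y + \left(y - 1\right) = y + \left(-1 + y\right) = -1 + 2 y$)
$I{\left(\frac{13}{-8} \right)} S{\left(P{\left(0,3 \right)} \right)} + 157 = 4 \left(-1 + 2 \left(-1\right)\right) + 157 = 4 \left(-1 - 2\right) + 157 = 4 \left(-3\right) + 157 = -12 + 157 = 145$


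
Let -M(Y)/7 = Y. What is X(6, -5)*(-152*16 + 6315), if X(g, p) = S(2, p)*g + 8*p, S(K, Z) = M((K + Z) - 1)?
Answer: 497024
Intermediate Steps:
M(Y) = -7*Y
S(K, Z) = 7 - 7*K - 7*Z (S(K, Z) = -7*((K + Z) - 1) = -7*(-1 + K + Z) = 7 - 7*K - 7*Z)
X(g, p) = 8*p + g*(-7 - 7*p) (X(g, p) = (7 - 7*2 - 7*p)*g + 8*p = (7 - 14 - 7*p)*g + 8*p = (-7 - 7*p)*g + 8*p = g*(-7 - 7*p) + 8*p = 8*p + g*(-7 - 7*p))
X(6, -5)*(-152*16 + 6315) = (8*(-5) - 7*6*(1 - 5))*(-152*16 + 6315) = (-40 - 7*6*(-4))*(-2432 + 6315) = (-40 + 168)*3883 = 128*3883 = 497024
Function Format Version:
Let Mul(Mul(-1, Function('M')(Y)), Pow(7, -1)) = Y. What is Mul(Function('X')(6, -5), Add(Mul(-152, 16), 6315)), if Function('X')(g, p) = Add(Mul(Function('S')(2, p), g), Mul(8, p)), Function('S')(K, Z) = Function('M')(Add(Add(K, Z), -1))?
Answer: 497024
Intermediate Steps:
Function('M')(Y) = Mul(-7, Y)
Function('S')(K, Z) = Add(7, Mul(-7, K), Mul(-7, Z)) (Function('S')(K, Z) = Mul(-7, Add(Add(K, Z), -1)) = Mul(-7, Add(-1, K, Z)) = Add(7, Mul(-7, K), Mul(-7, Z)))
Function('X')(g, p) = Add(Mul(8, p), Mul(g, Add(-7, Mul(-7, p)))) (Function('X')(g, p) = Add(Mul(Add(7, Mul(-7, 2), Mul(-7, p)), g), Mul(8, p)) = Add(Mul(Add(7, -14, Mul(-7, p)), g), Mul(8, p)) = Add(Mul(Add(-7, Mul(-7, p)), g), Mul(8, p)) = Add(Mul(g, Add(-7, Mul(-7, p))), Mul(8, p)) = Add(Mul(8, p), Mul(g, Add(-7, Mul(-7, p)))))
Mul(Function('X')(6, -5), Add(Mul(-152, 16), 6315)) = Mul(Add(Mul(8, -5), Mul(-7, 6, Add(1, -5))), Add(Mul(-152, 16), 6315)) = Mul(Add(-40, Mul(-7, 6, -4)), Add(-2432, 6315)) = Mul(Add(-40, 168), 3883) = Mul(128, 3883) = 497024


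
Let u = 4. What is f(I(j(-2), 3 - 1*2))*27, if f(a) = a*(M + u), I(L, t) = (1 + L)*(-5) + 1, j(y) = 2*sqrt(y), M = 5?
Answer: -972 - 2430*I*sqrt(2) ≈ -972.0 - 3436.5*I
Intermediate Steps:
I(L, t) = -4 - 5*L (I(L, t) = (-5 - 5*L) + 1 = -4 - 5*L)
f(a) = 9*a (f(a) = a*(5 + 4) = a*9 = 9*a)
f(I(j(-2), 3 - 1*2))*27 = (9*(-4 - 10*sqrt(-2)))*27 = (9*(-4 - 10*I*sqrt(2)))*27 = (-36 - 90*I*sqrt(2))*27 = -972 - 2430*I*sqrt(2)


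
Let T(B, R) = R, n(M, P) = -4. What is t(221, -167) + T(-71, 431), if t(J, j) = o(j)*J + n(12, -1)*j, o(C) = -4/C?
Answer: 184417/167 ≈ 1104.3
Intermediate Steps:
t(J, j) = -4*j - 4*J/j (t(J, j) = (-4/j)*J - 4*j = -4*J/j - 4*j = -4*j - 4*J/j)
t(221, -167) + T(-71, 431) = (-4*(-167) - 4*221/(-167)) + 431 = (668 - 4*221*(-1/167)) + 431 = (668 + 884/167) + 431 = 112440/167 + 431 = 184417/167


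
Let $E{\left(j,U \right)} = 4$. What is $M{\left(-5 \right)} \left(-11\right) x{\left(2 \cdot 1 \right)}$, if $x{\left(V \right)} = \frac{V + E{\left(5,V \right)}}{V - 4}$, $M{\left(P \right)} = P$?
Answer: $-165$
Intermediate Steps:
$x{\left(V \right)} = \frac{4 + V}{-4 + V}$ ($x{\left(V \right)} = \frac{V + 4}{V - 4} = \frac{4 + V}{-4 + V}$)
$M{\left(-5 \right)} \left(-11\right) x{\left(2 \cdot 1 \right)} = \left(-5\right) \left(-11\right) \frac{4 + 2 \cdot 1}{-4 + 2 \cdot 1} = 55 \frac{4 + 2}{-4 + 2} = 55 \frac{1}{-2} \cdot 6 = 55 \left(\left(- \frac{1}{2}\right) 6\right) = 55 \left(-3\right) = -165$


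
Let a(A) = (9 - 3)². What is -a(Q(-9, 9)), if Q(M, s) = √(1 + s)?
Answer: -36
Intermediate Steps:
a(A) = 36 (a(A) = 6² = 36)
-a(Q(-9, 9)) = -1*36 = -36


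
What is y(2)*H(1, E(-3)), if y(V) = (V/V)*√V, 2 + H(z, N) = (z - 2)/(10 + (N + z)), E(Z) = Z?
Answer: -17*√2/8 ≈ -3.0052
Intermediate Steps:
H(z, N) = -2 + (-2 + z)/(10 + N + z) (H(z, N) = -2 + (z - 2)/(10 + (N + z)) = -2 + (-2 + z)/(10 + N + z))
y(V) = √V (y(V) = 1*√V = √V)
y(2)*H(1, E(-3)) = √2*((-22 - 1*1 - 2*(-3))/(10 - 3 + 1)) = √2*((-22 - 1 + 6)/8) = √2*((⅛)*(-17)) = √2*(-17/8) = -17*√2/8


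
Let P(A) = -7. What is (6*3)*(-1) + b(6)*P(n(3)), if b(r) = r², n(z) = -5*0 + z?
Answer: -270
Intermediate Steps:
n(z) = z (n(z) = 0 + z = z)
(6*3)*(-1) + b(6)*P(n(3)) = (6*3)*(-1) + 6²*(-7) = 18*(-1) + 36*(-7) = -18 - 252 = -270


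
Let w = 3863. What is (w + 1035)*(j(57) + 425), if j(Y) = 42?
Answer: 2287366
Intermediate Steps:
(w + 1035)*(j(57) + 425) = (3863 + 1035)*(42 + 425) = 4898*467 = 2287366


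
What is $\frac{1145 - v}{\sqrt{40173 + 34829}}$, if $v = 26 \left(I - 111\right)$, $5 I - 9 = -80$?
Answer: $\frac{22001 \sqrt{75002}}{375010} \approx 16.067$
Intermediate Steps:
$I = - \frac{71}{5}$ ($I = \frac{9}{5} + \frac{1}{5} \left(-80\right) = \frac{9}{5} - 16 = - \frac{71}{5} \approx -14.2$)
$v = - \frac{16276}{5}$ ($v = 26 \left(- \frac{71}{5} - 111\right) = 26 \left(- \frac{626}{5}\right) = - \frac{16276}{5} \approx -3255.2$)
$\frac{1145 - v}{\sqrt{40173 + 34829}} = \frac{1145 - - \frac{16276}{5}}{\sqrt{40173 + 34829}} = \frac{1145 + \frac{16276}{5}}{\sqrt{75002}} = \frac{22001 \frac{\sqrt{75002}}{75002}}{5} = \frac{22001 \sqrt{75002}}{375010}$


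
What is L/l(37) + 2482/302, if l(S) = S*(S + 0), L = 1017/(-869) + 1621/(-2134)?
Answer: 286366515487/34849929334 ≈ 8.2171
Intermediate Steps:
L = -325357/168586 (L = 1017*(-1/869) + 1621*(-1/2134) = -1017/869 - 1621/2134 = -325357/168586 ≈ -1.9299)
l(S) = S² (l(S) = S*S = S²)
L/l(37) + 2482/302 = -325357/(168586*(37²)) + 2482/302 = -325357/168586/1369 + 2482*(1/302) = -325357/168586*1/1369 + 1241/151 = -325357/230794234 + 1241/151 = 286366515487/34849929334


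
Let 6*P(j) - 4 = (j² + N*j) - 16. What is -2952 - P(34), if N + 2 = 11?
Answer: -9581/3 ≈ -3193.7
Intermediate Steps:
N = 9 (N = -2 + 11 = 9)
P(j) = -2 + j²/6 + 3*j/2 (P(j) = ⅔ + ((j² + 9*j) - 16)/6 = ⅔ + (-16 + j² + 9*j)/6 = ⅔ + (-8/3 + j²/6 + 3*j/2) = -2 + j²/6 + 3*j/2)
-2952 - P(34) = -2952 - (-2 + (⅙)*34² + (3/2)*34) = -2952 - (-2 + (⅙)*1156 + 51) = -2952 - (-2 + 578/3 + 51) = -2952 - 1*725/3 = -2952 - 725/3 = -9581/3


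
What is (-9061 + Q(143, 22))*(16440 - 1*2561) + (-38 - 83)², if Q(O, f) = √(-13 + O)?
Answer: -125742978 + 13879*√130 ≈ -1.2558e+8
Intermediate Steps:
(-9061 + Q(143, 22))*(16440 - 1*2561) + (-38 - 83)² = (-9061 + √(-13 + 143))*(16440 - 1*2561) + (-38 - 83)² = (-9061 + √130)*(16440 - 2561) + (-121)² = (-9061 + √130)*13879 + 14641 = (-125757619 + 13879*√130) + 14641 = -125742978 + 13879*√130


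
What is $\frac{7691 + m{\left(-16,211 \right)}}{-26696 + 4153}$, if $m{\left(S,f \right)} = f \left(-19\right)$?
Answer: $- \frac{3682}{22543} \approx -0.16333$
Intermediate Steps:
$m{\left(S,f \right)} = - 19 f$
$\frac{7691 + m{\left(-16,211 \right)}}{-26696 + 4153} = \frac{7691 - 4009}{-26696 + 4153} = \frac{7691 - 4009}{-22543} = 3682 \left(- \frac{1}{22543}\right) = - \frac{3682}{22543}$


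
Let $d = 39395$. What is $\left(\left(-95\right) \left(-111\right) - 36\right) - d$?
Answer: $-28886$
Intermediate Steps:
$\left(\left(-95\right) \left(-111\right) - 36\right) - d = \left(\left(-95\right) \left(-111\right) - 36\right) - 39395 = \left(10545 - 36\right) - 39395 = 10509 - 39395 = -28886$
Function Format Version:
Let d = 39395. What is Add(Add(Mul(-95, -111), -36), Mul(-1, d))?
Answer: -28886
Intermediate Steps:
Add(Add(Mul(-95, -111), -36), Mul(-1, d)) = Add(Add(Mul(-95, -111), -36), Mul(-1, 39395)) = Add(Add(10545, -36), -39395) = Add(10509, -39395) = -28886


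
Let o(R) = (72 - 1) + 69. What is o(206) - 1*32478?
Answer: -32338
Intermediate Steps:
o(R) = 140 (o(R) = 71 + 69 = 140)
o(206) - 1*32478 = 140 - 1*32478 = 140 - 32478 = -32338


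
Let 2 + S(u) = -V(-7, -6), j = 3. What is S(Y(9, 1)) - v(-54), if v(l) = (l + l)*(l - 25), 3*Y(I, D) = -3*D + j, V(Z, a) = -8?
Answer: -8526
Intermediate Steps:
Y(I, D) = 1 - D (Y(I, D) = (-3*D + 3)/3 = (3 - 3*D)/3 = 1 - D)
v(l) = 2*l*(-25 + l) (v(l) = (2*l)*(-25 + l) = 2*l*(-25 + l))
S(u) = 6 (S(u) = -2 - 1*(-8) = -2 + 8 = 6)
S(Y(9, 1)) - v(-54) = 6 - 2*(-54)*(-25 - 54) = 6 - 2*(-54)*(-79) = 6 - 1*8532 = 6 - 8532 = -8526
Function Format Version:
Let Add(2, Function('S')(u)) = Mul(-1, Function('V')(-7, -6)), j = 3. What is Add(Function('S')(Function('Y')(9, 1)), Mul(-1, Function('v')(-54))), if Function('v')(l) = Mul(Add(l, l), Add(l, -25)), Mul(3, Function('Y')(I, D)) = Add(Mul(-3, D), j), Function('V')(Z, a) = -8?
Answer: -8526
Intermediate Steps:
Function('Y')(I, D) = Add(1, Mul(-1, D)) (Function('Y')(I, D) = Mul(Rational(1, 3), Add(Mul(-3, D), 3)) = Mul(Rational(1, 3), Add(3, Mul(-3, D))) = Add(1, Mul(-1, D)))
Function('v')(l) = Mul(2, l, Add(-25, l)) (Function('v')(l) = Mul(Mul(2, l), Add(-25, l)) = Mul(2, l, Add(-25, l)))
Function('S')(u) = 6 (Function('S')(u) = Add(-2, Mul(-1, -8)) = Add(-2, 8) = 6)
Add(Function('S')(Function('Y')(9, 1)), Mul(-1, Function('v')(-54))) = Add(6, Mul(-1, Mul(2, -54, Add(-25, -54)))) = Add(6, Mul(-1, Mul(2, -54, -79))) = Add(6, Mul(-1, 8532)) = Add(6, -8532) = -8526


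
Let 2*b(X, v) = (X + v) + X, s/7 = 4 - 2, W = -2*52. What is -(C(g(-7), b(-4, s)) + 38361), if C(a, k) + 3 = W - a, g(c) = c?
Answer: -38261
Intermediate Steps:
W = -104
s = 14 (s = 7*(4 - 2) = 7*2 = 14)
b(X, v) = X + v/2 (b(X, v) = ((X + v) + X)/2 = (v + 2*X)/2 = X + v/2)
C(a, k) = -107 - a (C(a, k) = -3 + (-104 - a) = -107 - a)
-(C(g(-7), b(-4, s)) + 38361) = -((-107 - 1*(-7)) + 38361) = -((-107 + 7) + 38361) = -(-100 + 38361) = -1*38261 = -38261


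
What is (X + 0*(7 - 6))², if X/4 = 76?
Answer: 92416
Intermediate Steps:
X = 304 (X = 4*76 = 304)
(X + 0*(7 - 6))² = (304 + 0*(7 - 6))² = (304 + 0*1)² = (304 + 0)² = 304² = 92416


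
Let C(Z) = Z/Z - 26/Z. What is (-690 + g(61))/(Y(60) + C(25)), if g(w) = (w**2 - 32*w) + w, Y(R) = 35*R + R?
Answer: 28500/53999 ≈ 0.52779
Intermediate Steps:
Y(R) = 36*R
C(Z) = 1 - 26/Z
g(w) = w**2 - 31*w
(-690 + g(61))/(Y(60) + C(25)) = (-690 + 61*(-31 + 61))/(36*60 + (-26 + 25)/25) = (-690 + 61*30)/(2160 + (1/25)*(-1)) = (-690 + 1830)/(2160 - 1/25) = 1140/(53999/25) = 1140*(25/53999) = 28500/53999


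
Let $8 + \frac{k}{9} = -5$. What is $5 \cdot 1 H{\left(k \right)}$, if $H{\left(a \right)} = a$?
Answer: $-585$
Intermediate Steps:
$k = -117$ ($k = -72 + 9 \left(-5\right) = -72 - 45 = -117$)
$5 \cdot 1 H{\left(k \right)} = 5 \cdot 1 \left(-117\right) = 5 \left(-117\right) = -585$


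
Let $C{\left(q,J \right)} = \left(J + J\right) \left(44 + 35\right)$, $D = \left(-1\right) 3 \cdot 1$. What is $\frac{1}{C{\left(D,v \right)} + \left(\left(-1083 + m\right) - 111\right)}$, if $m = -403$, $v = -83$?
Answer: $- \frac{1}{14711} \approx -6.7976 \cdot 10^{-5}$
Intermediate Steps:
$D = -3$ ($D = \left(-3\right) 1 = -3$)
$C{\left(q,J \right)} = 158 J$ ($C{\left(q,J \right)} = 2 J 79 = 158 J$)
$\frac{1}{C{\left(D,v \right)} + \left(\left(-1083 + m\right) - 111\right)} = \frac{1}{158 \left(-83\right) - 1597} = \frac{1}{-13114 - 1597} = \frac{1}{-14711} = - \frac{1}{14711}$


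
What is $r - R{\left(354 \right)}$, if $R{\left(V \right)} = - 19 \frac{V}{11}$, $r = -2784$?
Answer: $- \frac{23898}{11} \approx -2172.5$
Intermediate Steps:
$R{\left(V \right)} = - \frac{19 V}{11}$ ($R{\left(V \right)} = - 19 V \frac{1}{11} = - 19 \frac{V}{11} = - \frac{19 V}{11}$)
$r - R{\left(354 \right)} = -2784 - \left(- \frac{19}{11}\right) 354 = -2784 - - \frac{6726}{11} = -2784 + \frac{6726}{11} = - \frac{23898}{11}$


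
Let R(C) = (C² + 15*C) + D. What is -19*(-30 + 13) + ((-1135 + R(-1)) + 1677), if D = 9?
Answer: 860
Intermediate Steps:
R(C) = 9 + C² + 15*C (R(C) = (C² + 15*C) + 9 = 9 + C² + 15*C)
-19*(-30 + 13) + ((-1135 + R(-1)) + 1677) = -19*(-30 + 13) + ((-1135 + (9 + (-1)² + 15*(-1))) + 1677) = -19*(-17) + ((-1135 + (9 + 1 - 15)) + 1677) = 323 + ((-1135 - 5) + 1677) = 323 + (-1140 + 1677) = 323 + 537 = 860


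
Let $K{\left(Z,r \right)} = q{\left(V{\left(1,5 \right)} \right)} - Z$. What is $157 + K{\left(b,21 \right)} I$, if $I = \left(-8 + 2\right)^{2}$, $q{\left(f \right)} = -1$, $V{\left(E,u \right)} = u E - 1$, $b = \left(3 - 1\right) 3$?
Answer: $-95$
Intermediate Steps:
$b = 6$ ($b = 2 \cdot 3 = 6$)
$V{\left(E,u \right)} = -1 + E u$ ($V{\left(E,u \right)} = E u - 1 = -1 + E u$)
$I = 36$ ($I = \left(-6\right)^{2} = 36$)
$K{\left(Z,r \right)} = -1 - Z$
$157 + K{\left(b,21 \right)} I = 157 + \left(-1 - 6\right) 36 = 157 - 252 = -95$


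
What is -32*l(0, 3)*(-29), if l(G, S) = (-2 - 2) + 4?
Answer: 0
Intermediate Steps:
l(G, S) = 0 (l(G, S) = -4 + 4 = 0)
-32*l(0, 3)*(-29) = -32*0*(-29) = 0*(-29) = 0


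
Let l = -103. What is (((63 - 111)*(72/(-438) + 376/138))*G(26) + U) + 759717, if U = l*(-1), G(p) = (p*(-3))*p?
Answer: 1694187188/1679 ≈ 1.0090e+6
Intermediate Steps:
G(p) = -3*p² (G(p) = (-3*p)*p = -3*p²)
U = 103 (U = -103*(-1) = 103)
(((63 - 111)*(72/(-438) + 376/138))*G(26) + U) + 759717 = (((63 - 111)*(72/(-438) + 376/138))*(-3*26²) + 103) + 759717 = ((-48*(72*(-1/438) + 376*(1/138)))*(-3*676) + 103) + 759717 = (-48*(-12/73 + 188/69)*(-2028) + 103) + 759717 = (-48*12896/5037*(-2028) + 103) + 759717 = (-206336/1679*(-2028) + 103) + 759717 = (418449408/1679 + 103) + 759717 = 418622345/1679 + 759717 = 1694187188/1679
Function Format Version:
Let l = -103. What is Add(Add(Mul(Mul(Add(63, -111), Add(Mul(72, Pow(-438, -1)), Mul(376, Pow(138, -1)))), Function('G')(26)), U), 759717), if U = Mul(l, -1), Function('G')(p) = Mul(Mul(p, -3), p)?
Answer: Rational(1694187188, 1679) ≈ 1.0090e+6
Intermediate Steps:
Function('G')(p) = Mul(-3, Pow(p, 2)) (Function('G')(p) = Mul(Mul(-3, p), p) = Mul(-3, Pow(p, 2)))
U = 103 (U = Mul(-103, -1) = 103)
Add(Add(Mul(Mul(Add(63, -111), Add(Mul(72, Pow(-438, -1)), Mul(376, Pow(138, -1)))), Function('G')(26)), U), 759717) = Add(Add(Mul(Mul(Add(63, -111), Add(Mul(72, Pow(-438, -1)), Mul(376, Pow(138, -1)))), Mul(-3, Pow(26, 2))), 103), 759717) = Add(Add(Mul(Mul(-48, Add(Mul(72, Rational(-1, 438)), Mul(376, Rational(1, 138)))), Mul(-3, 676)), 103), 759717) = Add(Add(Mul(Mul(-48, Add(Rational(-12, 73), Rational(188, 69))), -2028), 103), 759717) = Add(Add(Mul(Mul(-48, Rational(12896, 5037)), -2028), 103), 759717) = Add(Add(Mul(Rational(-206336, 1679), -2028), 103), 759717) = Add(Add(Rational(418449408, 1679), 103), 759717) = Add(Rational(418622345, 1679), 759717) = Rational(1694187188, 1679)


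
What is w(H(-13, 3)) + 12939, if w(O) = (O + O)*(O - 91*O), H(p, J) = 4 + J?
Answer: 4119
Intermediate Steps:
w(O) = -180*O² (w(O) = (2*O)*(-90*O) = -180*O²)
w(H(-13, 3)) + 12939 = -180*(4 + 3)² + 12939 = -180*7² + 12939 = -180*49 + 12939 = -8820 + 12939 = 4119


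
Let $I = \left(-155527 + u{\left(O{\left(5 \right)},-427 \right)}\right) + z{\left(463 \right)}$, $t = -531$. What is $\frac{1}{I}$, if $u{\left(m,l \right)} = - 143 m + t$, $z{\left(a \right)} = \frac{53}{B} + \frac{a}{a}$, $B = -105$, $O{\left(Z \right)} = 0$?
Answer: $- \frac{105}{16386038} \approx -6.4079 \cdot 10^{-6}$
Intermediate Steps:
$z{\left(a \right)} = \frac{52}{105}$ ($z{\left(a \right)} = \frac{53}{-105} + \frac{a}{a} = 53 \left(- \frac{1}{105}\right) + 1 = - \frac{53}{105} + 1 = \frac{52}{105}$)
$u{\left(m,l \right)} = -531 - 143 m$ ($u{\left(m,l \right)} = - 143 m - 531 = -531 - 143 m$)
$I = - \frac{16386038}{105}$ ($I = \left(-155527 - 531\right) + \frac{52}{105} = -156058 + \frac{52}{105} = - \frac{16386038}{105} \approx -1.5606 \cdot 10^{5}$)
$\frac{1}{I} = \frac{1}{- \frac{16386038}{105}} = - \frac{105}{16386038}$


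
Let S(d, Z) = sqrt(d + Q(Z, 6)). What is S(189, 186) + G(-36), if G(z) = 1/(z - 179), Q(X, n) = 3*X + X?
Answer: -1/215 + sqrt(933) ≈ 30.540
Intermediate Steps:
Q(X, n) = 4*X
S(d, Z) = sqrt(d + 4*Z)
G(z) = 1/(-179 + z)
S(189, 186) + G(-36) = sqrt(189 + 4*186) + 1/(-179 - 36) = sqrt(189 + 744) + 1/(-215) = sqrt(933) - 1/215 = -1/215 + sqrt(933)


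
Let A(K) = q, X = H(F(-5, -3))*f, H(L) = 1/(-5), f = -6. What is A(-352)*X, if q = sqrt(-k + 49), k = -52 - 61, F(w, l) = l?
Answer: 54*sqrt(2)/5 ≈ 15.273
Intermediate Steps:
k = -113
H(L) = -1/5
X = 6/5 (X = -1/5*(-6) = 6/5 ≈ 1.2000)
q = 9*sqrt(2) (q = sqrt(-1*(-113) + 49) = sqrt(113 + 49) = sqrt(162) = 9*sqrt(2) ≈ 12.728)
A(K) = 9*sqrt(2)
A(-352)*X = (9*sqrt(2))*(6/5) = 54*sqrt(2)/5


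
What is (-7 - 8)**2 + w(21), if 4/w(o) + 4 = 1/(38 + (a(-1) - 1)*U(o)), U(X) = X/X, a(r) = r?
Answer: 32031/143 ≈ 223.99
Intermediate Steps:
U(X) = 1
w(o) = -144/143 (w(o) = 4/(-4 + 1/(38 + (-1 - 1)*1)) = 4/(-4 + 1/(38 - 2*1)) = 4/(-4 + 1/(38 - 2)) = 4/(-4 + 1/36) = 4/(-143/36) = 4*(-36/143) = -144/143)
(-7 - 8)**2 + w(21) = (-7 - 8)**2 - 144/143 = (-15)**2 - 144/143 = 225 - 144/143 = 32031/143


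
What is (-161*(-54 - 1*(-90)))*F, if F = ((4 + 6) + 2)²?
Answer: -834624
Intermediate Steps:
F = 144 (F = (10 + 2)² = 12² = 144)
(-161*(-54 - 1*(-90)))*F = -161*(-54 - 1*(-90))*144 = -161*(-54 + 90)*144 = -161*36*144 = -5796*144 = -834624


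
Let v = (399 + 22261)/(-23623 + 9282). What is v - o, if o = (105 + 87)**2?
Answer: -528689284/14341 ≈ -36866.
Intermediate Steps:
v = -22660/14341 (v = 22660/(-14341) = 22660*(-1/14341) = -22660/14341 ≈ -1.5801)
o = 36864 (o = 192**2 = 36864)
v - o = -22660/14341 - 1*36864 = -22660/14341 - 36864 = -528689284/14341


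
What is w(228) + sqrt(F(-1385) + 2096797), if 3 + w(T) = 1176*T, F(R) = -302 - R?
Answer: 268125 + 2*sqrt(524470) ≈ 2.6957e+5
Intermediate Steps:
w(T) = -3 + 1176*T
w(228) + sqrt(F(-1385) + 2096797) = (-3 + 1176*228) + sqrt((-302 - 1*(-1385)) + 2096797) = (-3 + 268128) + sqrt((-302 + 1385) + 2096797) = 268125 + sqrt(1083 + 2096797) = 268125 + sqrt(2097880) = 268125 + 2*sqrt(524470)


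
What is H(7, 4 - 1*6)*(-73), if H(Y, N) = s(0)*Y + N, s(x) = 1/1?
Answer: -365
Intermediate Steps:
s(x) = 1
H(Y, N) = N + Y (H(Y, N) = 1*Y + N = Y + N = N + Y)
H(7, 4 - 1*6)*(-73) = ((4 - 1*6) + 7)*(-73) = ((4 - 6) + 7)*(-73) = (-2 + 7)*(-73) = 5*(-73) = -365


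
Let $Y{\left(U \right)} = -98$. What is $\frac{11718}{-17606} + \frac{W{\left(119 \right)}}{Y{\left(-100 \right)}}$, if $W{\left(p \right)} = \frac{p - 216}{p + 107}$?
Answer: $- \frac{128911241}{194968844} \approx -0.66119$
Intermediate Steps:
$W{\left(p \right)} = \frac{-216 + p}{107 + p}$
$\frac{11718}{-17606} + \frac{W{\left(119 \right)}}{Y{\left(-100 \right)}} = \frac{11718}{-17606} + \frac{\frac{1}{107 + 119} \left(-216 + 119\right)}{-98} = 11718 \left(- \frac{1}{17606}\right) + \frac{1}{226} \left(-97\right) \left(- \frac{1}{98}\right) = - \frac{5859}{8803} + \frac{1}{226} \left(-97\right) \left(- \frac{1}{98}\right) = - \frac{5859}{8803} - - \frac{97}{22148} = - \frac{5859}{8803} + \frac{97}{22148} = - \frac{128911241}{194968844}$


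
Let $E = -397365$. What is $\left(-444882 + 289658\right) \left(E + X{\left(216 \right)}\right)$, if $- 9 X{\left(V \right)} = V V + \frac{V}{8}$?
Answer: $62485731648$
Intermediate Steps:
$X{\left(V \right)} = - \frac{V^{2}}{9} - \frac{V}{72}$ ($X{\left(V \right)} = - \frac{V V + \frac{V}{8}}{9} = - \frac{V^{2} + V \frac{1}{8}}{9} = - \frac{V^{2} + \frac{V}{8}}{9} = - \frac{V^{2}}{9} - \frac{V}{72}$)
$\left(-444882 + 289658\right) \left(E + X{\left(216 \right)}\right) = \left(-444882 + 289658\right) \left(-397365 - 3 \left(1 + 8 \cdot 216\right)\right) = - 155224 \left(-397365 - 3 \left(1 + 1728\right)\right) = - 155224 \left(-397365 - 3 \cdot 1729\right) = - 155224 \left(-397365 - 5187\right) = \left(-155224\right) \left(-402552\right) = 62485731648$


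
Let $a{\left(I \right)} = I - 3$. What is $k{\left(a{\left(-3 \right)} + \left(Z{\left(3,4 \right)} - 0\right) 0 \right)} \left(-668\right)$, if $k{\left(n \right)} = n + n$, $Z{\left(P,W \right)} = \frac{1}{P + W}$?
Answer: $8016$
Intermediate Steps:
$a{\left(I \right)} = -3 + I$
$k{\left(n \right)} = 2 n$
$k{\left(a{\left(-3 \right)} + \left(Z{\left(3,4 \right)} - 0\right) 0 \right)} \left(-668\right) = 2 \left(\left(-3 - 3\right) + \left(\frac{1}{3 + 4} - 0\right) 0\right) \left(-668\right) = 2 \left(-6 + \left(\frac{1}{7} + 0\right) 0\right) \left(-668\right) = 2 \left(-6 + \frac{1}{7} \cdot 0\right) \left(-668\right) = 2 \left(-6 + 0\right) \left(-668\right) = 2 \left(-6\right) \left(-668\right) = \left(-12\right) \left(-668\right) = 8016$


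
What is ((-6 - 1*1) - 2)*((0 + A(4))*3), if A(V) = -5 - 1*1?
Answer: 162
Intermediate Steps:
A(V) = -6 (A(V) = -5 - 1 = -6)
((-6 - 1*1) - 2)*((0 + A(4))*3) = ((-6 - 1*1) - 2)*((0 - 6)*3) = ((-6 - 1) - 2)*(-6*3) = (-7 - 2)*(-18) = -9*(-18) = 162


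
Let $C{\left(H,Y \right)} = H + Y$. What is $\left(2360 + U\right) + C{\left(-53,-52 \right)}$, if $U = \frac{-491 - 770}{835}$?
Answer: $\frac{1881664}{835} \approx 2253.5$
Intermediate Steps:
$U = - \frac{1261}{835}$ ($U = \left(-491 - 770\right) \frac{1}{835} = \left(-1261\right) \frac{1}{835} = - \frac{1261}{835} \approx -1.5102$)
$\left(2360 + U\right) + C{\left(-53,-52 \right)} = \left(2360 - \frac{1261}{835}\right) - 105 = \frac{1969339}{835} - 105 = \frac{1881664}{835}$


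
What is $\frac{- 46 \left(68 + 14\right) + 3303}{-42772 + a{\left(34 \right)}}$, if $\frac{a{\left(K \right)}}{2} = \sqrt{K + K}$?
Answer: $\frac{295001}{26903584} + \frac{469 \sqrt{17}}{457360928} \approx 0.010969$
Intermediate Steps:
$a{\left(K \right)} = 2 \sqrt{2} \sqrt{K}$ ($a{\left(K \right)} = 2 \sqrt{K + K} = 2 \sqrt{2 K} = 2 \sqrt{2} \sqrt{K}$)
$\frac{- 46 \left(68 + 14\right) + 3303}{-42772 + a{\left(34 \right)}} = \frac{- 46 \left(68 + 14\right) + 3303}{-42772 + 2 \sqrt{2} \sqrt{34}} = \frac{\left(-46\right) 82 + 3303}{-42772 + 4 \sqrt{17}} = \frac{-3772 + 3303}{-42772 + 4 \sqrt{17}} = - \frac{469}{-42772 + 4 \sqrt{17}}$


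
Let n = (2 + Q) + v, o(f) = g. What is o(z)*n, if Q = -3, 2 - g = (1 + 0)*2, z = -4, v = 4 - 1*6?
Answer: 0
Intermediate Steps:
v = -2 (v = 4 - 6 = -2)
g = 0 (g = 2 - (1 + 0)*2 = 2 - 2 = 0)
o(f) = 0
n = -3 (n = (2 - 3) - 2 = -1 - 2 = -3)
o(z)*n = 0*(-3) = 0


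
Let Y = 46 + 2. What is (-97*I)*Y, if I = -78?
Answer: 363168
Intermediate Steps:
Y = 48
(-97*I)*Y = -97*(-78)*48 = 7566*48 = 363168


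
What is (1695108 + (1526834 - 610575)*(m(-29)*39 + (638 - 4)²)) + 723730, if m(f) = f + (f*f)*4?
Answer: 487471448277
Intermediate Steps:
m(f) = f + 4*f² (m(f) = f + f²*4 = f + 4*f²)
(1695108 + (1526834 - 610575)*(m(-29)*39 + (638 - 4)²)) + 723730 = (1695108 + (1526834 - 610575)*(-29*(1 + 4*(-29))*39 + (638 - 4)²)) + 723730 = (1695108 + 916259*(-29*(1 - 116)*39 + 634²)) + 723730 = (1695108 + 916259*(-29*(-115)*39 + 401956)) + 723730 = (1695108 + 916259*(3335*39 + 401956)) + 723730 = (1695108 + 916259*(130065 + 401956)) + 723730 = (1695108 + 916259*532021) + 723730 = (1695108 + 487469029439) + 723730 = 487470724547 + 723730 = 487471448277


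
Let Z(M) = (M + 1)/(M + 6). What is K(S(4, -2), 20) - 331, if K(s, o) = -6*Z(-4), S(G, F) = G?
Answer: -322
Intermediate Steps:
Z(M) = (1 + M)/(6 + M)
K(s, o) = 9 (K(s, o) = -6*(1 - 4)/(6 - 4) = -6*(-3)/2 = -3*(-3) = -6*(-3/2) = 9)
K(S(4, -2), 20) - 331 = 9 - 331 = -322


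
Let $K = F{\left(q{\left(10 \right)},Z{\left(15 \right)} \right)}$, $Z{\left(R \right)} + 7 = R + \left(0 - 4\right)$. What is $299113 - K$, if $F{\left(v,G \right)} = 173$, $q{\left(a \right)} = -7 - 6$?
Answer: $298940$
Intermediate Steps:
$q{\left(a \right)} = -13$
$Z{\left(R \right)} = -11 + R$ ($Z{\left(R \right)} = -7 + \left(R + \left(0 - 4\right)\right) = -7 + \left(R - 4\right) = -7 + \left(-4 + R\right) = -11 + R$)
$K = 173$
$299113 - K = 299113 - 173 = 298940$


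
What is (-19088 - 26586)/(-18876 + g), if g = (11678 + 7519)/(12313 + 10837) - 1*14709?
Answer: 1057353100/777473553 ≈ 1.3600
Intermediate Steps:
g = -340494153/23150 (g = 19197/23150 - 14709 = -340494153/23150 ≈ -14708.)
(-19088 - 26586)/(-18876 + g) = (-19088 - 26586)/(-18876 - 340494153/23150) = -45674/(-777473553/23150) = -45674*(-23150/777473553) = 1057353100/777473553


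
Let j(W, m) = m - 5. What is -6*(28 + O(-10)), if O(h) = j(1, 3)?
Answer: -156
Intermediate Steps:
j(W, m) = -5 + m
O(h) = -2 (O(h) = -5 + 3 = -2)
-6*(28 + O(-10)) = -6*(28 - 2) = -6*26 = -156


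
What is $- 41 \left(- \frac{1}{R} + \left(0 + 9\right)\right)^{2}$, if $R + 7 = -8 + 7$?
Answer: $- \frac{218489}{64} \approx -3413.9$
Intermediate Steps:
$R = -8$ ($R = -7 + \left(-8 + 7\right) = -7 - 1 = -8$)
$- 41 \left(- \frac{1}{R} + \left(0 + 9\right)\right)^{2} = - 41 \left(- \frac{1}{-8} + \left(0 + 9\right)\right)^{2} = - 41 \left(\left(-1\right) \left(- \frac{1}{8}\right) + 9\right)^{2} = - 41 \left(\frac{1}{8} + 9\right)^{2} = - 41 \left(\frac{73}{8}\right)^{2} = \left(-41\right) \frac{5329}{64} = - \frac{218489}{64}$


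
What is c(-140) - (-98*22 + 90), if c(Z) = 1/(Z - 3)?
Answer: 295437/143 ≈ 2066.0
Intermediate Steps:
c(Z) = 1/(-3 + Z)
c(-140) - (-98*22 + 90) = 1/(-3 - 140) - (-98*22 + 90) = 1/(-143) - (-2156 + 90) = -1/143 - 1*(-2066) = -1/143 + 2066 = 295437/143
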